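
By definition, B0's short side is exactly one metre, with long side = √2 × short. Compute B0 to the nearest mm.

1000 × 1414 mm

Short side = 1000 mm; long side = 1000√2 ≈ 1414.2 mm.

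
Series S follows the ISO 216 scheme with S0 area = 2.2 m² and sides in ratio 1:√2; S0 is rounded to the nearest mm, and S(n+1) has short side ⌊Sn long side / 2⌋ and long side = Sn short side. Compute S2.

Let S0's short side be w mm. w · w√2 = 2.2 m² = 2,200,000 mm², so w ≈ 1247.3 mm and w√2 ≈ 1763.9 mm → S0 = 1247 × 1764 mm.
S1: ⌊1764/2⌋ × 1247 = 882 × 1247 mm
S2: ⌊1247/2⌋ × 882 = 623 × 882 mm

623 × 882 mm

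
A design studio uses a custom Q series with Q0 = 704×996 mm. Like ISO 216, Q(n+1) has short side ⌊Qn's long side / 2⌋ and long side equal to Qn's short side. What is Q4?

176 × 249 mm

Q1: ⌊996/2⌋ × 704 = 498 × 704 mm
Q2: ⌊704/2⌋ × 498 = 352 × 498 mm
Q3: ⌊498/2⌋ × 352 = 249 × 352 mm
Q4: ⌊352/2⌋ × 249 = 176 × 249 mm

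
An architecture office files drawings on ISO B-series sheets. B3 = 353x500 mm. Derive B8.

B4: ⌊500/2⌋ × 353 = 250 × 353 mm
B5: ⌊353/2⌋ × 250 = 176 × 250 mm
B6: ⌊250/2⌋ × 176 = 125 × 176 mm
B7: ⌊176/2⌋ × 125 = 88 × 125 mm
B8: ⌊125/2⌋ × 88 = 62 × 88 mm

62 × 88 mm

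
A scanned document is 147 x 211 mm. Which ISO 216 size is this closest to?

A5 (148 × 210 mm)

Aspect ratio 211/147 ≈ 1.435 (ISO target is √2 ≈ 1.414).
In the A-series (A0 area = 1 m²): A5 = 148 × 210 mm.
Off by 2 mm total — nearest standard size.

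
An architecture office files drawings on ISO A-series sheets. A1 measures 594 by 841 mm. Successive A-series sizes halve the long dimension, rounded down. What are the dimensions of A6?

A2: ⌊841/2⌋ × 594 = 420 × 594 mm
A3: ⌊594/2⌋ × 420 = 297 × 420 mm
A4: ⌊420/2⌋ × 297 = 210 × 297 mm
A5: ⌊297/2⌋ × 210 = 148 × 210 mm
A6: ⌊210/2⌋ × 148 = 105 × 148 mm

105 × 148 mm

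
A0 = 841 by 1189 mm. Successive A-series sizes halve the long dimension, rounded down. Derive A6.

A1: ⌊1189/2⌋ × 841 = 594 × 841 mm
A2: ⌊841/2⌋ × 594 = 420 × 594 mm
A3: ⌊594/2⌋ × 420 = 297 × 420 mm
A4: ⌊420/2⌋ × 297 = 210 × 297 mm
A5: ⌊297/2⌋ × 210 = 148 × 210 mm
A6: ⌊210/2⌋ × 148 = 105 × 148 mm

105 × 148 mm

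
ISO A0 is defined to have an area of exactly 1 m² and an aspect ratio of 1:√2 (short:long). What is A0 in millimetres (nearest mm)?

841 × 1189 mm

Let the short side be w mm. Then the long side is w√2 and w · w√2 = 10⁶ mm².
w² = 10⁶/√2, so w = 1000 / 2^(1/4) ≈ 840.9 mm; long side = 1000 · 2^(1/4) ≈ 1189.2 mm.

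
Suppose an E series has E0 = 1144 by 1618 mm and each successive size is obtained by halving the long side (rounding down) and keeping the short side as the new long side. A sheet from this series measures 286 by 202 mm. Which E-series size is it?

E0: 1144 × 1618 mm
E1: 809 × 1144 mm
E2: 572 × 809 mm
E3: 404 × 572 mm
E4: 286 × 404 mm
E5: 202 × 286 mm
E6: 143 × 202 mm
→ matches E5.

E5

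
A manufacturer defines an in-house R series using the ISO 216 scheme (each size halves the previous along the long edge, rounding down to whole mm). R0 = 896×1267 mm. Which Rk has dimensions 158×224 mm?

R5

R0: 896 × 1267 mm
R1: 633 × 896 mm
R2: 448 × 633 mm
R3: 316 × 448 mm
R4: 224 × 316 mm
R5: 158 × 224 mm
R6: 112 × 158 mm
→ matches R5.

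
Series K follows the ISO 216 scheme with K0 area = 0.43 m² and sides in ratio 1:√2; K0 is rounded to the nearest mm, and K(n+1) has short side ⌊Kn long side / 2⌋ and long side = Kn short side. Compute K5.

Let K0's short side be w mm. w · w√2 = 0.43 m² = 430,000 mm², so w ≈ 551.4 mm and w√2 ≈ 779.8 mm → K0 = 551 × 780 mm.
K1: ⌊780/2⌋ × 551 = 390 × 551 mm
K2: ⌊551/2⌋ × 390 = 275 × 390 mm
K3: ⌊390/2⌋ × 275 = 195 × 275 mm
K4: ⌊275/2⌋ × 195 = 137 × 195 mm
K5: ⌊195/2⌋ × 137 = 97 × 137 mm

97 × 137 mm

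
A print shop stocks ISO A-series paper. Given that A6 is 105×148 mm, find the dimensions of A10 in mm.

A7: ⌊148/2⌋ × 105 = 74 × 105 mm
A8: ⌊105/2⌋ × 74 = 52 × 74 mm
A9: ⌊74/2⌋ × 52 = 37 × 52 mm
A10: ⌊52/2⌋ × 37 = 26 × 37 mm

26 × 37 mm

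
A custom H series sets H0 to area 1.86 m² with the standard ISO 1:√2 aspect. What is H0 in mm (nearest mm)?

1147 × 1622 mm

Let the short side be w mm. Then w · w√2 = 1.86 m² = 1,860,000 mm².
w² = 1,860,000/√2, so w ≈ 1146.8 mm; long side = w√2 ≈ 1621.9 mm.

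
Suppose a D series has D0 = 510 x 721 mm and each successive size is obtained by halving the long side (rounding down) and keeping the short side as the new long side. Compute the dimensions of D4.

127 × 180 mm

D1: ⌊721/2⌋ × 510 = 360 × 510 mm
D2: ⌊510/2⌋ × 360 = 255 × 360 mm
D3: ⌊360/2⌋ × 255 = 180 × 255 mm
D4: ⌊255/2⌋ × 180 = 127 × 180 mm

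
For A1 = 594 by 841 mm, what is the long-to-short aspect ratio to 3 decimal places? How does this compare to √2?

1.416

841 / 594 = 1.416
ISO 216 targets √2 ≈ 1.414; the +0.002 deviation is from mm rounding.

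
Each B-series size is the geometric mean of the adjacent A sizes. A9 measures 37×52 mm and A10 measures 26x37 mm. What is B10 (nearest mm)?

Short side: √(37 · 26) = √962 ≈ 31.0 → 31 mm
Long side: √(52 · 37) = √1924 ≈ 43.9 → 44 mm

31 × 44 mm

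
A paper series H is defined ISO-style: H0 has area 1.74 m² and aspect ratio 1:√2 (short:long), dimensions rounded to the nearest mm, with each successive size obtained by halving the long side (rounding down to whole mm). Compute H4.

Let H0's short side be w mm. w · w√2 = 1.74 m² = 1,740,000 mm², so w ≈ 1109.2 mm and w√2 ≈ 1568.7 mm → H0 = 1109 × 1569 mm.
H1: ⌊1569/2⌋ × 1109 = 784 × 1109 mm
H2: ⌊1109/2⌋ × 784 = 554 × 784 mm
H3: ⌊784/2⌋ × 554 = 392 × 554 mm
H4: ⌊554/2⌋ × 392 = 277 × 392 mm

277 × 392 mm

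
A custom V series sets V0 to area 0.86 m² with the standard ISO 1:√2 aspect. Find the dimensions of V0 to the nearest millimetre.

Let the short side be w mm. Then w · w√2 = 0.86 m² = 860,000 mm².
w² = 860,000/√2, so w ≈ 779.8 mm; long side = w√2 ≈ 1102.8 mm.

780 × 1103 mm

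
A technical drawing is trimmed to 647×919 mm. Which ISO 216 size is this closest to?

C1 (648 × 917 mm)

Aspect ratio 919/647 ≈ 1.420 — close to the ISO √2 ≈ 1.414.
In the C-series (envelope sizes, between A and B): C1 = 648 × 917 mm.
Off by 3 mm total — nearest standard size.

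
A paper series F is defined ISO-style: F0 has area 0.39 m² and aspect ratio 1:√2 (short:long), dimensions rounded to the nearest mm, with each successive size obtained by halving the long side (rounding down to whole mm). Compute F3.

185 × 262 mm

Let F0's short side be w mm. w · w√2 = 0.39 m² = 390,000 mm², so w ≈ 525.1 mm and w√2 ≈ 742.7 mm → F0 = 525 × 743 mm.
F1: ⌊743/2⌋ × 525 = 371 × 525 mm
F2: ⌊525/2⌋ × 371 = 262 × 371 mm
F3: ⌊371/2⌋ × 262 = 185 × 262 mm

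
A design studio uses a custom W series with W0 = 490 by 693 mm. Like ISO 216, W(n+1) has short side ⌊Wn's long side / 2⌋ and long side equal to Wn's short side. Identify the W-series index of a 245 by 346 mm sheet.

W0: 490 × 693 mm
W1: 346 × 490 mm
W2: 245 × 346 mm
W3: 173 × 245 mm
→ matches W2.

W2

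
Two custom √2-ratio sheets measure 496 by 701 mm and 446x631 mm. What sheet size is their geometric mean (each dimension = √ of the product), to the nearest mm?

470 × 665 mm

Short side: √(496 · 446) = √221216 ≈ 470.3 → 470 mm
Long side: √(701 · 631) = √442331 ≈ 665.1 → 665 mm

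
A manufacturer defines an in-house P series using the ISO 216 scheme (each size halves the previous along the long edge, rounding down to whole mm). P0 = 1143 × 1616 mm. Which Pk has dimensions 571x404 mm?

P0: 1143 × 1616 mm
P1: 808 × 1143 mm
P2: 571 × 808 mm
P3: 404 × 571 mm
P4: 285 × 404 mm
→ matches P3.

P3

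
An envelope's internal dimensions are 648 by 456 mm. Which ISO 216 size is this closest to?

C2 (458 × 648 mm)

Aspect ratio 648/456 ≈ 1.421 — close to the ISO √2 ≈ 1.414.
In the C-series (envelope sizes, between A and B): C2 = 458 × 648 mm.
Off by 2 mm total — nearest standard size.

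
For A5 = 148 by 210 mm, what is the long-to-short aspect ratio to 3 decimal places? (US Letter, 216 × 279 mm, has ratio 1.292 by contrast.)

210 / 148 = 1.419
ISO 216 targets √2 ≈ 1.414; the +0.005 deviation is from mm rounding.

1.419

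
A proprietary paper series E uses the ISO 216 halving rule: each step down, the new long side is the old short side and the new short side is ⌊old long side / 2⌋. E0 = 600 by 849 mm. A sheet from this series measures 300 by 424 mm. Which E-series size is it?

E0: 600 × 849 mm
E1: 424 × 600 mm
E2: 300 × 424 mm
E3: 212 × 300 mm
→ matches E2.

E2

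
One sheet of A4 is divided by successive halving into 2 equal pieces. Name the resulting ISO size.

2 = 2^1, so 1 halving step.
A4 → A5 → … → A5 after 1 step.

A5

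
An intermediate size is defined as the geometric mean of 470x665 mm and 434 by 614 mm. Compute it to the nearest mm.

Short side: √(470 · 434) = √203980 ≈ 451.6 → 452 mm
Long side: √(665 · 614) = √408310 ≈ 639.0 → 639 mm

452 × 639 mm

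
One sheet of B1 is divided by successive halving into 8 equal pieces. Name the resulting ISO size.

B4

8 = 2^3, so 3 halving steps.
B1 → B2 → … → B4 after 3 steps.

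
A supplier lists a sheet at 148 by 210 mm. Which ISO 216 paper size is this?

Aspect ratio 210/148 ≈ 1.419 — close to the ISO √2 ≈ 1.414.
In the A-series (A0 area = 1 m²): A5 = 148 × 210 mm.

A5 (148 × 210 mm)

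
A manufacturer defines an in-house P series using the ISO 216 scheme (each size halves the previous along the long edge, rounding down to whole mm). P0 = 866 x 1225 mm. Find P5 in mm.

153 × 216 mm

P1: ⌊1225/2⌋ × 866 = 612 × 866 mm
P2: ⌊866/2⌋ × 612 = 433 × 612 mm
P3: ⌊612/2⌋ × 433 = 306 × 433 mm
P4: ⌊433/2⌋ × 306 = 216 × 306 mm
P5: ⌊306/2⌋ × 216 = 153 × 216 mm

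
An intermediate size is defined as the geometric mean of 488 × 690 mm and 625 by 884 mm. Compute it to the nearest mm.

552 × 781 mm

Short side: √(488 · 625) = √305000 ≈ 552.3 → 552 mm
Long side: √(690 · 884) = √609960 ≈ 781.0 → 781 mm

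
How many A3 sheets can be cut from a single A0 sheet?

8

Each ISO step halves the sheet: 1 × A0 → 2 × A1 → 4 × A2 → 8 × A3
From A0 to A3 is 3 halving steps: 2^3 = 8.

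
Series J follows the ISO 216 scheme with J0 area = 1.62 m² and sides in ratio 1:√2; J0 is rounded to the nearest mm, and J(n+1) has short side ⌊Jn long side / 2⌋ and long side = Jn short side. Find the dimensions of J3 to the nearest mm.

378 × 535 mm

Let J0's short side be w mm. w · w√2 = 1.62 m² = 1,620,000 mm², so w ≈ 1070.3 mm and w√2 ≈ 1513.6 mm → J0 = 1070 × 1514 mm.
J1: ⌊1514/2⌋ × 1070 = 757 × 1070 mm
J2: ⌊1070/2⌋ × 757 = 535 × 757 mm
J3: ⌊757/2⌋ × 535 = 378 × 535 mm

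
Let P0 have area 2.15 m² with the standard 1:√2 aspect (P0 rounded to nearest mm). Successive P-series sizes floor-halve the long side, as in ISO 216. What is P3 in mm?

Let P0's short side be w mm. w · w√2 = 2.15 m² = 2,150,000 mm², so w ≈ 1233.0 mm and w√2 ≈ 1743.7 mm → P0 = 1233 × 1744 mm.
P1: ⌊1744/2⌋ × 1233 = 872 × 1233 mm
P2: ⌊1233/2⌋ × 872 = 616 × 872 mm
P3: ⌊872/2⌋ × 616 = 436 × 616 mm

436 × 616 mm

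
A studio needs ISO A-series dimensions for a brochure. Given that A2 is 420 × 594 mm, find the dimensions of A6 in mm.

105 × 148 mm

A3: ⌊594/2⌋ × 420 = 297 × 420 mm
A4: ⌊420/2⌋ × 297 = 210 × 297 mm
A5: ⌊297/2⌋ × 210 = 148 × 210 mm
A6: ⌊210/2⌋ × 148 = 105 × 148 mm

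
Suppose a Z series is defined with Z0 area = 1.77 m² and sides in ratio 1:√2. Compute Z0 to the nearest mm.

Let the short side be w mm. Then w · w√2 = 1.77 m² = 1,770,000 mm².
w² = 1,770,000/√2, so w ≈ 1118.7 mm; long side = w√2 ≈ 1582.1 mm.

1119 × 1582 mm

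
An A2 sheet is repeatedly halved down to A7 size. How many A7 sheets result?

32

Each ISO step halves the sheet: 1 × A2 → 2 × A3 → 4 × A4 → 8 × A5 → …
From A2 to A7 is 5 halving steps: 2^5 = 32.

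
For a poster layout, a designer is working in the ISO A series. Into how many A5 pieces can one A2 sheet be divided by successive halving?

8

Each ISO step halves the sheet: 1 × A2 → 2 × A3 → 4 × A4 → 8 × A5
From A2 to A5 is 3 halving steps: 2^3 = 8.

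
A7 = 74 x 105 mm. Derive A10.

A8: ⌊105/2⌋ × 74 = 52 × 74 mm
A9: ⌊74/2⌋ × 52 = 37 × 52 mm
A10: ⌊52/2⌋ × 37 = 26 × 37 mm

26 × 37 mm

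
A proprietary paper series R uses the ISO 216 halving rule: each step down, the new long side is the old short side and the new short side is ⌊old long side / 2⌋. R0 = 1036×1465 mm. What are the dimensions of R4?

R1: ⌊1465/2⌋ × 1036 = 732 × 1036 mm
R2: ⌊1036/2⌋ × 732 = 518 × 732 mm
R3: ⌊732/2⌋ × 518 = 366 × 518 mm
R4: ⌊518/2⌋ × 366 = 259 × 366 mm

259 × 366 mm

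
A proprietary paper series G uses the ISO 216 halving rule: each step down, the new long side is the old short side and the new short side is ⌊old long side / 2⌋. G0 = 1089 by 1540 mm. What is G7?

G1 = 770 × 1089 mm (from G0 by 1 halving).
G2: ⌊1089/2⌋ × 770 = 544 × 770 mm
G3: ⌊770/2⌋ × 544 = 385 × 544 mm
G4: ⌊544/2⌋ × 385 = 272 × 385 mm
G5: ⌊385/2⌋ × 272 = 192 × 272 mm
G6: ⌊272/2⌋ × 192 = 136 × 192 mm
G7: ⌊192/2⌋ × 136 = 96 × 136 mm

96 × 136 mm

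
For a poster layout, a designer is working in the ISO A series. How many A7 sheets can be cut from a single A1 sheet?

64

A1 = 594 × 841 mm; A7 = 74 × 105 mm.
Each halving step doubles the count; 6 steps from A1 to A7.
2^6 = 64.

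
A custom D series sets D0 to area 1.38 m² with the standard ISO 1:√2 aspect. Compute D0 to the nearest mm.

Let the short side be w mm. Then w · w√2 = 1.38 m² = 1,380,000 mm².
w² = 1,380,000/√2, so w ≈ 987.8 mm; long side = w√2 ≈ 1397.0 mm.

988 × 1397 mm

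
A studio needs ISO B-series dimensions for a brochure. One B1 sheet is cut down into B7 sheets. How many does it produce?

64

B1 = 707 × 1000 mm; B7 = 88 × 125 mm.
Each halving step doubles the count; 6 steps from B1 to B7.
2^6 = 64.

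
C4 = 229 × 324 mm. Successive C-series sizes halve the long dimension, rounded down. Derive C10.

C5: ⌊324/2⌋ × 229 = 162 × 229 mm
C6: ⌊229/2⌋ × 162 = 114 × 162 mm
C7: ⌊162/2⌋ × 114 = 81 × 114 mm
C8: ⌊114/2⌋ × 81 = 57 × 81 mm
C9: ⌊81/2⌋ × 57 = 40 × 57 mm
C10: ⌊57/2⌋ × 40 = 28 × 40 mm

28 × 40 mm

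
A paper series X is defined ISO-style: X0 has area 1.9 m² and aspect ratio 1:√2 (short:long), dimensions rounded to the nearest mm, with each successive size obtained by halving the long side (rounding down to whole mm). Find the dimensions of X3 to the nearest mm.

409 × 579 mm

Let X0's short side be w mm. w · w√2 = 1.9 m² = 1,900,000 mm², so w ≈ 1159.1 mm and w√2 ≈ 1639.2 mm → X0 = 1159 × 1639 mm.
X1: ⌊1639/2⌋ × 1159 = 819 × 1159 mm
X2: ⌊1159/2⌋ × 819 = 579 × 819 mm
X3: ⌊819/2⌋ × 579 = 409 × 579 mm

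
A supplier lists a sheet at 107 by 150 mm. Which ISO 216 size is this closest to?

Aspect ratio 150/107 ≈ 1.402 — close to the ISO √2 ≈ 1.414.
In the A-series (A0 area = 1 m²): A6 = 105 × 148 mm.
Off by 4 mm total — nearest standard size.

A6 (105 × 148 mm)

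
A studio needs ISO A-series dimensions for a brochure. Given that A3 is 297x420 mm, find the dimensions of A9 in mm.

37 × 52 mm

A4: ⌊420/2⌋ × 297 = 210 × 297 mm
A5: ⌊297/2⌋ × 210 = 148 × 210 mm
A6: ⌊210/2⌋ × 148 = 105 × 148 mm
A7: ⌊148/2⌋ × 105 = 74 × 105 mm
A8: ⌊105/2⌋ × 74 = 52 × 74 mm
A9: ⌊74/2⌋ × 52 = 37 × 52 mm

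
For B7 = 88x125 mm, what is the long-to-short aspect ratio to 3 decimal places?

1.420

125 / 88 = 1.420
ISO 216 targets √2 ≈ 1.414; the +0.006 deviation is from mm rounding.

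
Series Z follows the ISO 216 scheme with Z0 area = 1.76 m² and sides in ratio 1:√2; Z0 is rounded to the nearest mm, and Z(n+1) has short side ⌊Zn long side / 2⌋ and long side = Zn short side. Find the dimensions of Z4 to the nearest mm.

279 × 394 mm

Let Z0's short side be w mm. w · w√2 = 1.76 m² = 1,760,000 mm², so w ≈ 1115.6 mm and w√2 ≈ 1577.7 mm → Z0 = 1116 × 1578 mm.
Z1: ⌊1578/2⌋ × 1116 = 789 × 1116 mm
Z2: ⌊1116/2⌋ × 789 = 558 × 789 mm
Z3: ⌊789/2⌋ × 558 = 394 × 558 mm
Z4: ⌊558/2⌋ × 394 = 279 × 394 mm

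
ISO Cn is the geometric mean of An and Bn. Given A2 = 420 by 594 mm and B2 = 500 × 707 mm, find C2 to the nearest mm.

Short side: √(420 · 500) = √210000 ≈ 458.3 → 458 mm
Long side: √(594 · 707) = √419958 ≈ 648.0 → 648 mm

458 × 648 mm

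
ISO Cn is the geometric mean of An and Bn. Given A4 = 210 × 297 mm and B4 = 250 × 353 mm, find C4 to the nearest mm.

229 × 324 mm

Short side: √(210 · 250) = √52500 ≈ 229.1 → 229 mm
Long side: √(297 · 353) = √104841 ≈ 323.8 → 324 mm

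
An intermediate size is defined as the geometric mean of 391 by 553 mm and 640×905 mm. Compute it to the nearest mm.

500 × 707 mm

Short side: √(391 · 640) = √250240 ≈ 500.2 → 500 mm
Long side: √(553 · 905) = √500465 ≈ 707.4 → 707 mm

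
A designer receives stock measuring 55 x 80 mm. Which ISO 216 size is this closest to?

Aspect ratio 80/55 ≈ 1.455 (ISO target is √2 ≈ 1.414).
In the C-series (envelope sizes, between A and B): C8 = 57 × 81 mm.
Off by 3 mm total — nearest standard size.

C8 (57 × 81 mm)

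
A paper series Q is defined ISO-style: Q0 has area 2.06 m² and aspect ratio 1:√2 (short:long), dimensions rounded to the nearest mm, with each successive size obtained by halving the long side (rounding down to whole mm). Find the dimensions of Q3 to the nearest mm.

Let Q0's short side be w mm. w · w√2 = 2.06 m² = 2,060,000 mm², so w ≈ 1206.9 mm and w√2 ≈ 1706.8 mm → Q0 = 1207 × 1707 mm.
Q1: ⌊1707/2⌋ × 1207 = 853 × 1207 mm
Q2: ⌊1207/2⌋ × 853 = 603 × 853 mm
Q3: ⌊853/2⌋ × 603 = 426 × 603 mm

426 × 603 mm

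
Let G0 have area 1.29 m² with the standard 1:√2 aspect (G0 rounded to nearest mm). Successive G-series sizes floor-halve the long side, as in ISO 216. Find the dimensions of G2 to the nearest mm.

Let G0's short side be w mm. w · w√2 = 1.29 m² = 1,290,000 mm², so w ≈ 955.1 mm and w√2 ≈ 1350.7 mm → G0 = 955 × 1351 mm.
G1: ⌊1351/2⌋ × 955 = 675 × 955 mm
G2: ⌊955/2⌋ × 675 = 477 × 675 mm

477 × 675 mm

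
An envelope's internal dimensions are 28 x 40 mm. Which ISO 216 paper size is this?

Aspect ratio 40/28 ≈ 1.429 — close to the ISO √2 ≈ 1.414.
In the C-series (envelope sizes, between A and B): C10 = 28 × 40 mm.

C10 (28 × 40 mm)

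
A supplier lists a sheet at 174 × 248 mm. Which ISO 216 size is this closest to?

B5 (176 × 250 mm)

Aspect ratio 248/174 ≈ 1.425 — close to the ISO √2 ≈ 1.414.
In the B-series (B0 = 1000 × 1414 mm): B5 = 176 × 250 mm.
Off by 4 mm total — nearest standard size.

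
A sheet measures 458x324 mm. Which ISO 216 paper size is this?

Aspect ratio 458/324 ≈ 1.414 — close to the ISO √2 ≈ 1.414.
In the C-series (envelope sizes, between A and B): C3 = 324 × 458 mm.

C3 (324 × 458 mm)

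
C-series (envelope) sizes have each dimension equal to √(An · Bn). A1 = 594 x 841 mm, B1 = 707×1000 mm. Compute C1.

648 × 917 mm

Short side: √(594 · 707) = √419958 ≈ 648.0 → 648 mm
Long side: √(841 · 1000) = √841000 ≈ 917.1 → 917 mm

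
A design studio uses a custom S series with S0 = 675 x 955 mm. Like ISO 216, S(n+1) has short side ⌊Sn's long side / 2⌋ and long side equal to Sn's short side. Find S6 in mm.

84 × 119 mm

S1: ⌊955/2⌋ × 675 = 477 × 675 mm
S2: ⌊675/2⌋ × 477 = 337 × 477 mm
S3: ⌊477/2⌋ × 337 = 238 × 337 mm
S4: ⌊337/2⌋ × 238 = 168 × 238 mm
S5: ⌊238/2⌋ × 168 = 119 × 168 mm
S6: ⌊168/2⌋ × 119 = 84 × 119 mm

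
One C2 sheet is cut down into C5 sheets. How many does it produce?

Each ISO step halves the sheet: 1 × C2 → 2 × C3 → 4 × C4 → 8 × C5
From C2 to C5 is 3 halving steps: 2^3 = 8.

8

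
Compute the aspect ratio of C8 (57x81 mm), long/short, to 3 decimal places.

1.421

81 / 57 = 1.421
ISO 216 targets √2 ≈ 1.414; the +0.007 deviation is from mm rounding.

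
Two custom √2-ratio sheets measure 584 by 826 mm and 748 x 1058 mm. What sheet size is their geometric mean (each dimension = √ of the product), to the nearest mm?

661 × 935 mm

Short side: √(584 · 748) = √436832 ≈ 660.9 → 661 mm
Long side: √(826 · 1058) = √873908 ≈ 934.8 → 935 mm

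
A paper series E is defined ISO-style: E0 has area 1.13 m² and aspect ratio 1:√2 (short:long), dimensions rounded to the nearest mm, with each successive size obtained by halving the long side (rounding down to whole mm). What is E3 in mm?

Let E0's short side be w mm. w · w√2 = 1.13 m² = 1,130,000 mm², so w ≈ 893.9 mm and w√2 ≈ 1264.1 mm → E0 = 894 × 1264 mm.
E1: ⌊1264/2⌋ × 894 = 632 × 894 mm
E2: ⌊894/2⌋ × 632 = 447 × 632 mm
E3: ⌊632/2⌋ × 447 = 316 × 447 mm

316 × 447 mm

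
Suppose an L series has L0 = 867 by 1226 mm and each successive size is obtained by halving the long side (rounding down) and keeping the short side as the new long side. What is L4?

216 × 306 mm

L1: ⌊1226/2⌋ × 867 = 613 × 867 mm
L2: ⌊867/2⌋ × 613 = 433 × 613 mm
L3: ⌊613/2⌋ × 433 = 306 × 433 mm
L4: ⌊433/2⌋ × 306 = 216 × 306 mm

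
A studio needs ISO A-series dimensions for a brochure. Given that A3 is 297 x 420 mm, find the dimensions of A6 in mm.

105 × 148 mm

A4: ⌊420/2⌋ × 297 = 210 × 297 mm
A5: ⌊297/2⌋ × 210 = 148 × 210 mm
A6: ⌊210/2⌋ × 148 = 105 × 148 mm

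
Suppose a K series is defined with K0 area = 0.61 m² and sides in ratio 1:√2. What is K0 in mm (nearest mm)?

Let the short side be w mm. Then w · w√2 = 0.61 m² = 610,000 mm².
w² = 610,000/√2, so w ≈ 656.8 mm; long side = w√2 ≈ 928.8 mm.

657 × 929 mm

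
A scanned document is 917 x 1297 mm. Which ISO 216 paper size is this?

Aspect ratio 1297/917 ≈ 1.414 — close to the ISO √2 ≈ 1.414.
In the C-series (envelope sizes, between A and B): C0 = 917 × 1297 mm.

C0 (917 × 1297 mm)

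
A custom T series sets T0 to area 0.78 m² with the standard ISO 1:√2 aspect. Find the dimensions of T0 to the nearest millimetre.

Let the short side be w mm. Then w · w√2 = 0.78 m² = 780,000 mm².
w² = 780,000/√2, so w ≈ 742.7 mm; long side = w√2 ≈ 1050.3 mm.

743 × 1050 mm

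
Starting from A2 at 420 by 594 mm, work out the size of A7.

74 × 105 mm

A3: ⌊594/2⌋ × 420 = 297 × 420 mm
A4: ⌊420/2⌋ × 297 = 210 × 297 mm
A5: ⌊297/2⌋ × 210 = 148 × 210 mm
A6: ⌊210/2⌋ × 148 = 105 × 148 mm
A7: ⌊148/2⌋ × 105 = 74 × 105 mm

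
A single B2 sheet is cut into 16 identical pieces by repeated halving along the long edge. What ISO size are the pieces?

16 = 2^4, so 4 halving steps.
B2 → B3 → … → B6 after 4 steps.

B6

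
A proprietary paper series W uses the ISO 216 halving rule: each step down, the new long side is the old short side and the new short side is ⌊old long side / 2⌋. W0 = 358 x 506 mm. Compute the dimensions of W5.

W1: ⌊506/2⌋ × 358 = 253 × 358 mm
W2: ⌊358/2⌋ × 253 = 179 × 253 mm
W3: ⌊253/2⌋ × 179 = 126 × 179 mm
W4: ⌊179/2⌋ × 126 = 89 × 126 mm
W5: ⌊126/2⌋ × 89 = 63 × 89 mm

63 × 89 mm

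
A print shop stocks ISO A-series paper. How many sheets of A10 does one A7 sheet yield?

Each ISO step halves the sheet: 1 × A7 → 2 × A8 → 4 × A9 → 8 × A10
From A7 to A10 is 3 halving steps: 2^3 = 8.

8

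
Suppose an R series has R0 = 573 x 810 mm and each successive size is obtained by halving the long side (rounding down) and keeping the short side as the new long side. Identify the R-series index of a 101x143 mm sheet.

R0: 573 × 810 mm
R1: 405 × 573 mm
R2: 286 × 405 mm
R3: 202 × 286 mm
R4: 143 × 202 mm
R5: 101 × 143 mm
R6: 71 × 101 mm
→ matches R5.

R5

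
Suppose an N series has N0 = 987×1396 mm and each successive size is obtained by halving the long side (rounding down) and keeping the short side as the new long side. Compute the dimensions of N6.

N1: ⌊1396/2⌋ × 987 = 698 × 987 mm
N2: ⌊987/2⌋ × 698 = 493 × 698 mm
N3: ⌊698/2⌋ × 493 = 349 × 493 mm
N4: ⌊493/2⌋ × 349 = 246 × 349 mm
N5: ⌊349/2⌋ × 246 = 174 × 246 mm
N6: ⌊246/2⌋ × 174 = 123 × 174 mm

123 × 174 mm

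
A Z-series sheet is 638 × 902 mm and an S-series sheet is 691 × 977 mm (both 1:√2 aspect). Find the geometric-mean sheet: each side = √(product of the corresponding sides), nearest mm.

Short side: √(638 · 691) = √440858 ≈ 664.0 → 664 mm
Long side: √(902 · 977) = √881254 ≈ 938.8 → 939 mm

664 × 939 mm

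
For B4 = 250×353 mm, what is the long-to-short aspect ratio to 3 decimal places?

1.412

353 / 250 = 1.412
ISO 216 targets √2 ≈ 1.414; the -0.002 deviation is from mm rounding.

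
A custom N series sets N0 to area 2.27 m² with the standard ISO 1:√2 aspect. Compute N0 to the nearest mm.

1267 × 1792 mm

Let the short side be w mm. Then w · w√2 = 2.27 m² = 2,270,000 mm².
w² = 2,270,000/√2, so w ≈ 1266.9 mm; long side = w√2 ≈ 1791.7 mm.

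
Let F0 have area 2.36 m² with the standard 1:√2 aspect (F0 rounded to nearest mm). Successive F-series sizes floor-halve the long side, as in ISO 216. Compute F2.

646 × 913 mm

Let F0's short side be w mm. w · w√2 = 2.36 m² = 2,360,000 mm², so w ≈ 1291.8 mm and w√2 ≈ 1826.9 mm → F0 = 1292 × 1827 mm.
F1: ⌊1827/2⌋ × 1292 = 913 × 1292 mm
F2: ⌊1292/2⌋ × 913 = 646 × 913 mm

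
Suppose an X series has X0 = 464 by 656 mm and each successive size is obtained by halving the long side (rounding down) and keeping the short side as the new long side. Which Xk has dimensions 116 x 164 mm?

X0: 464 × 656 mm
X1: 328 × 464 mm
X2: 232 × 328 mm
X3: 164 × 232 mm
X4: 116 × 164 mm
X5: 82 × 116 mm
→ matches X4.

X4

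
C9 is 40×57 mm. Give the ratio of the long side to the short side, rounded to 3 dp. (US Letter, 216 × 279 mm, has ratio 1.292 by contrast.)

57 / 40 = 1.425
ISO 216 targets √2 ≈ 1.414; the +0.011 deviation is from mm rounding.

1.425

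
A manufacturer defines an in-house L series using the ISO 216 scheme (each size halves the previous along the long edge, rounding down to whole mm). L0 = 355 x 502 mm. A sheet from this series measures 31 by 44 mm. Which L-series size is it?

L0: 355 × 502 mm
L1: 251 × 355 mm
L2: 177 × 251 mm
L3: 125 × 177 mm
L4: 88 × 125 mm
L5: 62 × 88 mm
L6: 44 × 62 mm
L7: 31 × 44 mm
L8: 22 × 31 mm
→ matches L7.

L7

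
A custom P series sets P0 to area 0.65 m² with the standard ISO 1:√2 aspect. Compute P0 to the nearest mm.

Let the short side be w mm. Then w · w√2 = 0.65 m² = 650,000 mm².
w² = 650,000/√2, so w ≈ 678.0 mm; long side = w√2 ≈ 958.8 mm.

678 × 959 mm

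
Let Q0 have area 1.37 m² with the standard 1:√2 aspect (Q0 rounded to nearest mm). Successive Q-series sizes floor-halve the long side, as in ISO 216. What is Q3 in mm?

348 × 492 mm

Let Q0's short side be w mm. w · w√2 = 1.37 m² = 1,370,000 mm², so w ≈ 984.2 mm and w√2 ≈ 1391.9 mm → Q0 = 984 × 1392 mm.
Q1: ⌊1392/2⌋ × 984 = 696 × 984 mm
Q2: ⌊984/2⌋ × 696 = 492 × 696 mm
Q3: ⌊696/2⌋ × 492 = 348 × 492 mm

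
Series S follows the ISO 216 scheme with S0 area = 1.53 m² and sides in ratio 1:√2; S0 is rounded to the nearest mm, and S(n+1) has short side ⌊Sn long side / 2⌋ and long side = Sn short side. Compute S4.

260 × 367 mm

Let S0's short side be w mm. w · w√2 = 1.53 m² = 1,530,000 mm², so w ≈ 1040.1 mm and w√2 ≈ 1471.0 mm → S0 = 1040 × 1471 mm.
S1: ⌊1471/2⌋ × 1040 = 735 × 1040 mm
S2: ⌊1040/2⌋ × 735 = 520 × 735 mm
S3: ⌊735/2⌋ × 520 = 367 × 520 mm
S4: ⌊520/2⌋ × 367 = 260 × 367 mm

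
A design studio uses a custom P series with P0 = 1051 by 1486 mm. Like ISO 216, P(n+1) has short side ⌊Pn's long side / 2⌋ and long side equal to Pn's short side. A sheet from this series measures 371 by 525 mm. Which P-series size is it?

P3

P0: 1051 × 1486 mm
P1: 743 × 1051 mm
P2: 525 × 743 mm
P3: 371 × 525 mm
P4: 262 × 371 mm
→ matches P3.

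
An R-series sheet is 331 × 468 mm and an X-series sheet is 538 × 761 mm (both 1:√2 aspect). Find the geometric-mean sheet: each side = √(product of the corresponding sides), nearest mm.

422 × 597 mm

Short side: √(331 · 538) = √178078 ≈ 422.0 → 422 mm
Long side: √(468 · 761) = √356148 ≈ 596.8 → 597 mm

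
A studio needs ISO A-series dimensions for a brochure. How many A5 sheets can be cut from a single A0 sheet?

A0 = 841 × 1189 mm; A5 = 148 × 210 mm.
Each halving step doubles the count; 5 steps from A0 to A5.
2^5 = 32.

32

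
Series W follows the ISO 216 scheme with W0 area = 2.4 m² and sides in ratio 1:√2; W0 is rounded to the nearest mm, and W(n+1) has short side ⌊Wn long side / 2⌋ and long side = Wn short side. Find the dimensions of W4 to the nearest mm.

Let W0's short side be w mm. w · w√2 = 2.4 m² = 2,400,000 mm², so w ≈ 1302.7 mm and w√2 ≈ 1842.3 mm → W0 = 1303 × 1842 mm.
W1: ⌊1842/2⌋ × 1303 = 921 × 1303 mm
W2: ⌊1303/2⌋ × 921 = 651 × 921 mm
W3: ⌊921/2⌋ × 651 = 460 × 651 mm
W4: ⌊651/2⌋ × 460 = 325 × 460 mm

325 × 460 mm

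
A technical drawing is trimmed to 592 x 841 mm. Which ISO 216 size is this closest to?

Aspect ratio 841/592 ≈ 1.421 — close to the ISO √2 ≈ 1.414.
In the A-series (A0 area = 1 m²): A1 = 594 × 841 mm.
Off by 2 mm total — nearest standard size.

A1 (594 × 841 mm)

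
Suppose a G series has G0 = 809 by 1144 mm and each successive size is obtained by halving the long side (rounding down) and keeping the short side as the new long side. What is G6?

G1: ⌊1144/2⌋ × 809 = 572 × 809 mm
G2: ⌊809/2⌋ × 572 = 404 × 572 mm
G3: ⌊572/2⌋ × 404 = 286 × 404 mm
G4: ⌊404/2⌋ × 286 = 202 × 286 mm
G5: ⌊286/2⌋ × 202 = 143 × 202 mm
G6: ⌊202/2⌋ × 143 = 101 × 143 mm

101 × 143 mm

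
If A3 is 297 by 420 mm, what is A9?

37 × 52 mm

A4: ⌊420/2⌋ × 297 = 210 × 297 mm
A5: ⌊297/2⌋ × 210 = 148 × 210 mm
A6: ⌊210/2⌋ × 148 = 105 × 148 mm
A7: ⌊148/2⌋ × 105 = 74 × 105 mm
A8: ⌊105/2⌋ × 74 = 52 × 74 mm
A9: ⌊74/2⌋ × 52 = 37 × 52 mm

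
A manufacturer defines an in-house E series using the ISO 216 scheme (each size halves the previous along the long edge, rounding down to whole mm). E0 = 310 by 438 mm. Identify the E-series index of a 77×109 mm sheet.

E4

E0: 310 × 438 mm
E1: 219 × 310 mm
E2: 155 × 219 mm
E3: 109 × 155 mm
E4: 77 × 109 mm
E5: 54 × 77 mm
→ matches E4.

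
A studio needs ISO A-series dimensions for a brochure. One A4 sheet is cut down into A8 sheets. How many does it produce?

A4 = 210 × 297 mm; A8 = 52 × 74 mm.
Each halving step doubles the count; 4 steps from A4 to A8.
2^4 = 16.

16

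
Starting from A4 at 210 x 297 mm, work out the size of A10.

A5: ⌊297/2⌋ × 210 = 148 × 210 mm
A6: ⌊210/2⌋ × 148 = 105 × 148 mm
A7: ⌊148/2⌋ × 105 = 74 × 105 mm
A8: ⌊105/2⌋ × 74 = 52 × 74 mm
A9: ⌊74/2⌋ × 52 = 37 × 52 mm
A10: ⌊52/2⌋ × 37 = 26 × 37 mm

26 × 37 mm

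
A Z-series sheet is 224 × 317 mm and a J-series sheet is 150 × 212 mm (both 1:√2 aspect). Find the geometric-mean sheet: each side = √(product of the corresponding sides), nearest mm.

183 × 259 mm

Short side: √(224 · 150) = √33600 ≈ 183.3 → 183 mm
Long side: √(317 · 212) = √67204 ≈ 259.2 → 259 mm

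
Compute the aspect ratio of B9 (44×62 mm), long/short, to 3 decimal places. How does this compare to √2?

62 / 44 = 1.409
ISO 216 targets √2 ≈ 1.414; the -0.005 deviation is from mm rounding.

1.409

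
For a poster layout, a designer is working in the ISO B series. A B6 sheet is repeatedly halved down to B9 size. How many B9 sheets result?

8

Each ISO step halves the sheet: 1 × B6 → 2 × B7 → 4 × B8 → 8 × B9
From B6 to B9 is 3 halving steps: 2^3 = 8.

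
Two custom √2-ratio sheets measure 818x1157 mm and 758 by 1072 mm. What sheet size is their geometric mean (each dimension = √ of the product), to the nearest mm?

787 × 1114 mm

Short side: √(818 · 758) = √620044 ≈ 787.4 → 787 mm
Long side: √(1157 · 1072) = √1240304 ≈ 1113.7 → 1114 mm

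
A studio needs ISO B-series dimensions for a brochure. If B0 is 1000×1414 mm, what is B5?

B1: ⌊1414/2⌋ × 1000 = 707 × 1000 mm
B2: ⌊1000/2⌋ × 707 = 500 × 707 mm
B3: ⌊707/2⌋ × 500 = 353 × 500 mm
B4: ⌊500/2⌋ × 353 = 250 × 353 mm
B5: ⌊353/2⌋ × 250 = 176 × 250 mm

176 × 250 mm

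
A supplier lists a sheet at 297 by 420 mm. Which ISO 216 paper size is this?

Aspect ratio 420/297 ≈ 1.414 — close to the ISO √2 ≈ 1.414.
In the A-series (A0 area = 1 m²): A3 = 297 × 420 mm.

A3 (297 × 420 mm)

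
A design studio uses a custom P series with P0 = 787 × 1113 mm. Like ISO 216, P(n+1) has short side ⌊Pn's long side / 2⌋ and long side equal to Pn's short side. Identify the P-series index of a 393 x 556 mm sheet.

P2

P0: 787 × 1113 mm
P1: 556 × 787 mm
P2: 393 × 556 mm
P3: 278 × 393 mm
→ matches P2.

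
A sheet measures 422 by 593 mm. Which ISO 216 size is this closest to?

Aspect ratio 593/422 ≈ 1.405 — close to the ISO √2 ≈ 1.414.
In the A-series (A0 area = 1 m²): A2 = 420 × 594 mm.
Off by 3 mm total — nearest standard size.

A2 (420 × 594 mm)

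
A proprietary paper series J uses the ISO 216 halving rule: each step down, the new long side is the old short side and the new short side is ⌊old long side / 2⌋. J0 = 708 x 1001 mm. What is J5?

125 × 177 mm

J1: ⌊1001/2⌋ × 708 = 500 × 708 mm
J2: ⌊708/2⌋ × 500 = 354 × 500 mm
J3: ⌊500/2⌋ × 354 = 250 × 354 mm
J4: ⌊354/2⌋ × 250 = 177 × 250 mm
J5: ⌊250/2⌋ × 177 = 125 × 177 mm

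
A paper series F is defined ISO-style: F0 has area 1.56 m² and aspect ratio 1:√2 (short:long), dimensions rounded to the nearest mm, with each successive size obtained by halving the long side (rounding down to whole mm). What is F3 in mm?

371 × 525 mm

Let F0's short side be w mm. w · w√2 = 1.56 m² = 1,560,000 mm², so w ≈ 1050.3 mm and w√2 ≈ 1485.3 mm → F0 = 1050 × 1485 mm.
F1: ⌊1485/2⌋ × 1050 = 742 × 1050 mm
F2: ⌊1050/2⌋ × 742 = 525 × 742 mm
F3: ⌊742/2⌋ × 525 = 371 × 525 mm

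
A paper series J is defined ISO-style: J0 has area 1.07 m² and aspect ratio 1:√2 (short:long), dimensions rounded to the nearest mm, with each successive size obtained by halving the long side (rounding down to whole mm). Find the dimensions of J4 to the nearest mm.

Let J0's short side be w mm. w · w√2 = 1.07 m² = 1,070,000 mm², so w ≈ 869.8 mm and w√2 ≈ 1230.1 mm → J0 = 870 × 1230 mm.
J1: ⌊1230/2⌋ × 870 = 615 × 870 mm
J2: ⌊870/2⌋ × 615 = 435 × 615 mm
J3: ⌊615/2⌋ × 435 = 307 × 435 mm
J4: ⌊435/2⌋ × 307 = 217 × 307 mm

217 × 307 mm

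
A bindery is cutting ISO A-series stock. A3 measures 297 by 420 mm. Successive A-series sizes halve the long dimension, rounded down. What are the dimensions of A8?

A4: ⌊420/2⌋ × 297 = 210 × 297 mm
A5: ⌊297/2⌋ × 210 = 148 × 210 mm
A6: ⌊210/2⌋ × 148 = 105 × 148 mm
A7: ⌊148/2⌋ × 105 = 74 × 105 mm
A8: ⌊105/2⌋ × 74 = 52 × 74 mm

52 × 74 mm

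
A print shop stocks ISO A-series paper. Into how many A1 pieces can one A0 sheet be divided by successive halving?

Each ISO step halves the sheet: 1 × A0 → 2 × A1
From A0 to A1 is 1 halving step: 2^1 = 2.

2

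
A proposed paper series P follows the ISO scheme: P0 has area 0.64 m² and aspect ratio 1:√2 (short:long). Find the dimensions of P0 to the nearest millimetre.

673 × 951 mm

Let the short side be w mm. Then w · w√2 = 0.64 m² = 640,000 mm².
w² = 640,000/√2, so w ≈ 672.7 mm; long side = w√2 ≈ 951.4 mm.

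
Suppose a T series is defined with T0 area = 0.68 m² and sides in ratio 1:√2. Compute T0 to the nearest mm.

Let the short side be w mm. Then w · w√2 = 0.68 m² = 680,000 mm².
w² = 680,000/√2, so w ≈ 693.4 mm; long side = w√2 ≈ 980.6 mm.

693 × 981 mm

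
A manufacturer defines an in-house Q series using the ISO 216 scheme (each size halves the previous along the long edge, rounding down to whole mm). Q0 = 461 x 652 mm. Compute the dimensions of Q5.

Q1 = 326 × 461 mm (from Q0 by 1 halving).
Q2: ⌊461/2⌋ × 326 = 230 × 326 mm
Q3: ⌊326/2⌋ × 230 = 163 × 230 mm
Q4: ⌊230/2⌋ × 163 = 115 × 163 mm
Q5: ⌊163/2⌋ × 115 = 81 × 115 mm

81 × 115 mm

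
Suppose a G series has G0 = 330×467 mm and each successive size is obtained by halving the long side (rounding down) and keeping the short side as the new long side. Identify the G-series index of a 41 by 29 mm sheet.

G0: 330 × 467 mm
G1: 233 × 330 mm
G2: 165 × 233 mm
G3: 116 × 165 mm
G4: 82 × 116 mm
G5: 58 × 82 mm
G6: 41 × 58 mm
G7: 29 × 41 mm
G8: 20 × 29 mm
→ matches G7.

G7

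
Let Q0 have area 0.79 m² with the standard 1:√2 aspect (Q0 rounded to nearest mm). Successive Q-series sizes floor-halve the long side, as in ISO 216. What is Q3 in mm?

Let Q0's short side be w mm. w · w√2 = 0.79 m² = 790,000 mm², so w ≈ 747.4 mm and w√2 ≈ 1057.0 mm → Q0 = 747 × 1057 mm.
Q1: ⌊1057/2⌋ × 747 = 528 × 747 mm
Q2: ⌊747/2⌋ × 528 = 373 × 528 mm
Q3: ⌊528/2⌋ × 373 = 264 × 373 mm

264 × 373 mm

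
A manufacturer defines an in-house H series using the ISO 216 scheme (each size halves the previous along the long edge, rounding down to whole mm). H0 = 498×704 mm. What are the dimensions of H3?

176 × 249 mm

H1: ⌊704/2⌋ × 498 = 352 × 498 mm
H2: ⌊498/2⌋ × 352 = 249 × 352 mm
H3: ⌊352/2⌋ × 249 = 176 × 249 mm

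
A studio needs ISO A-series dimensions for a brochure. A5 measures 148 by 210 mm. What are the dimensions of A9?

37 × 52 mm

A6: ⌊210/2⌋ × 148 = 105 × 148 mm
A7: ⌊148/2⌋ × 105 = 74 × 105 mm
A8: ⌊105/2⌋ × 74 = 52 × 74 mm
A9: ⌊74/2⌋ × 52 = 37 × 52 mm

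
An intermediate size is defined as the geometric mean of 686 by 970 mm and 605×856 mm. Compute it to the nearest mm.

644 × 911 mm

Short side: √(686 · 605) = √415030 ≈ 644.2 → 644 mm
Long side: √(970 · 856) = √830320 ≈ 911.2 → 911 mm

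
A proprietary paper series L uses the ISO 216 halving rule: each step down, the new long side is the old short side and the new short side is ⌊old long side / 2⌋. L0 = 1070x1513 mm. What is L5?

189 × 267 mm

L1 = 756 × 1070 mm (from L0 by 1 halving).
L2: ⌊1070/2⌋ × 756 = 535 × 756 mm
L3: ⌊756/2⌋ × 535 = 378 × 535 mm
L4: ⌊535/2⌋ × 378 = 267 × 378 mm
L5: ⌊378/2⌋ × 267 = 189 × 267 mm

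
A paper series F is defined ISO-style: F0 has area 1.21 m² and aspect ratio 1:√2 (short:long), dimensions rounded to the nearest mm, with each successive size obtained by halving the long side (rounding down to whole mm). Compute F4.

231 × 327 mm

Let F0's short side be w mm. w · w√2 = 1.21 m² = 1,210,000 mm², so w ≈ 925.0 mm and w√2 ≈ 1308.1 mm → F0 = 925 × 1308 mm.
F1: ⌊1308/2⌋ × 925 = 654 × 925 mm
F2: ⌊925/2⌋ × 654 = 462 × 654 mm
F3: ⌊654/2⌋ × 462 = 327 × 462 mm
F4: ⌊462/2⌋ × 327 = 231 × 327 mm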